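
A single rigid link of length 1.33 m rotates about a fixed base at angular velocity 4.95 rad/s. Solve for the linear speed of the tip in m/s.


v = L*omega = 1.33 * 4.95 = 6.5835

6.5835 m/s


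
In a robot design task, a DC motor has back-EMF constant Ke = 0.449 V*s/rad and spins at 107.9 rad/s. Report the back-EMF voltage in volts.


V_emf = Ke * omega = 0.449*107.9 = 48.4471

48.4471 V


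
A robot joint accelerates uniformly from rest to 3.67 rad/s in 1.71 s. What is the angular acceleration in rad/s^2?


alpha = delta_omega / t = 3.67 / 1.71 = 2.1462

2.1462 rad/s^2


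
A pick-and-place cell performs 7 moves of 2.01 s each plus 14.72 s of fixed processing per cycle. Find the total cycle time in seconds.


T = 7*2.01 + 14.72 = 28.7900

28.7900 s


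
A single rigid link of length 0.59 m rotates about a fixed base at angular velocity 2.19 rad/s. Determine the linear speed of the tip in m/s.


v = L*omega = 0.59 * 2.19 = 1.2921

1.2921 m/s


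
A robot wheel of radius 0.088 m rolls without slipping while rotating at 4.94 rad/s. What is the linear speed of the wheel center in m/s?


v = omega * r = 4.94 * 0.088 = 0.4347

0.4347 m/s


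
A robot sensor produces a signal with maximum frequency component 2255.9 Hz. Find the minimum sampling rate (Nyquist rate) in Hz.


f_s,min = 2*f_max = 2*2255.9 = 4511.8000

4511.8000 Hz


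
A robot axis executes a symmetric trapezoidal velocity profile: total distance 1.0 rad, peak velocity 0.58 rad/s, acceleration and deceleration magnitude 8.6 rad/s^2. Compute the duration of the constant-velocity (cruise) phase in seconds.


t_acc = v/a = 0.067442 s, d_acc = v^2/(2a) = 0.019558 rad each
d_cruise = 1.0 - 2*0.019558 = 0.960884 rad
t_cruise = d_cruise/v = 0.960884/0.58 = 1.6567

1.6567 s


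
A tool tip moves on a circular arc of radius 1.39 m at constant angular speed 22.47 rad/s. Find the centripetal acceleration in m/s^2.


a_c = omega^2 * r = 22.47^2 * 1.39 = 701.8123

701.8123 m/s^2


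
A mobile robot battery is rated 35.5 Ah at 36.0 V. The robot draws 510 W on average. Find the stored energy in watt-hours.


E = capacity * V = 35.5*36.0 = 1278.0000

1278.0000 Wh


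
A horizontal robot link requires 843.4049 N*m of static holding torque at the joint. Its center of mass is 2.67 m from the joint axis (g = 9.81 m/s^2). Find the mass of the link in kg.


m = tau / (g*L) = 843.4049 / (9.81 * 2.67) = 32.2000

32.2000 kg


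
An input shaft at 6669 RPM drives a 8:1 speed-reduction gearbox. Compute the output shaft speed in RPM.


omega_out = omega_in / N = 6669 / 8 = 833.6250

833.6250 RPM


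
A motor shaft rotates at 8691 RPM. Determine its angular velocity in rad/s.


omega = 8691 * 2*pi/60 = 910.1194

910.1194 rad/s


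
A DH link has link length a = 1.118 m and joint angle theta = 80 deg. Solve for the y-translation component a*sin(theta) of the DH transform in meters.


a*sin(theta) = 1.118*sin(80 deg) = 1.1010

1.1010 m


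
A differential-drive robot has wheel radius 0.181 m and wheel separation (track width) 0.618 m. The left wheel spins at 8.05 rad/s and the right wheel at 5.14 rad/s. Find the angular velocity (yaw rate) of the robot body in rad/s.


omega = r*(wR - wL)/L = 0.181*(5.14 - (8.05))/0.618 = -0.8523

-0.8523 rad/s


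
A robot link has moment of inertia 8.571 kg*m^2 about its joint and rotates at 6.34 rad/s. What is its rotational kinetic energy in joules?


KE = (1/2)*I*omega^2 = 0.5*8.571*6.34^2 = 172.2582

172.2582 J


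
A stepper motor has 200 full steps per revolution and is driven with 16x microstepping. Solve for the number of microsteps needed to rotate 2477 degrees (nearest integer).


step_size = 360/(200*16) = 360/3200 = 0.112500 deg
n = 2477/(360/3200) = 2477*3200/360 = 22017.7778 -> 22018

22018 steps


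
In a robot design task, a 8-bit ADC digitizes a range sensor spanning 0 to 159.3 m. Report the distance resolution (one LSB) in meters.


res = range / 2^n = 159.3/2^8 = 159.3/256 = 0.6223

0.6223 m


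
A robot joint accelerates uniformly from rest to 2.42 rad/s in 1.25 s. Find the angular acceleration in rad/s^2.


alpha = delta_omega / t = 2.42 / 1.25 = 1.9360

1.9360 rad/s^2


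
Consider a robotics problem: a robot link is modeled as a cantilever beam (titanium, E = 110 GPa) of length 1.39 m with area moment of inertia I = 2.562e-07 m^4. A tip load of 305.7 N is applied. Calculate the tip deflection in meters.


delta = F*L^3/(3*E*I) = 305.7*1.39^3/(3*1.100e+11*2.562e-07)
      = 820.9937283/84546 = 0.0097

0.0097 m


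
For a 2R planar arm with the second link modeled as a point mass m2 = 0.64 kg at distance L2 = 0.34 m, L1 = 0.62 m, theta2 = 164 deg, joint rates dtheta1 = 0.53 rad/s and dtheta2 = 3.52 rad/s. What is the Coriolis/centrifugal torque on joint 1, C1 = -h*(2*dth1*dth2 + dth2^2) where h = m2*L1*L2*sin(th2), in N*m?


h = m2*L1*L2*sin(th2) = 0.64*0.62*0.34*sin(164 deg) = 0.037187
C1 = -h*(2*0.53*3.52 + 3.52^2) = -0.037187*16.1216 = -0.5995

-0.5995 N*m


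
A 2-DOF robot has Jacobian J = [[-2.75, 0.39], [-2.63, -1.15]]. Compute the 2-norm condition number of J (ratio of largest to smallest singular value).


JJ^T eigenvalues: trace(JJ^T) = 15.9540, det(JJ^T) = det(J)^2 = 17.54101924
s_max^2 = (15.9540 + sqrt(184.36603904))/2 = 14.76607282
s_min^2 = (15.9540 - sqrt(184.36603904))/2 = 1.18792718
kappa = s_max/s_min = sqrt(14.76607282/1.18792718) = 3.5256

3.5256


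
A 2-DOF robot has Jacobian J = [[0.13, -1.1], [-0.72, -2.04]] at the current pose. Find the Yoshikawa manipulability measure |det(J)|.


det(J) = 0.13*-2.04 - (-1.1)*(-0.72) = -1.0572
|det(J)| = 1.0572

1.0572


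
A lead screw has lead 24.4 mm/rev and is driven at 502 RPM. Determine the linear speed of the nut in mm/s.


v = lead * (RPM/60) = 24.4*502/60 = 204.1467

204.1467 mm/s


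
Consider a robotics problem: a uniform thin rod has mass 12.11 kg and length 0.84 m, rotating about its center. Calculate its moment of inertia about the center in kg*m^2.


I = (1/12)*m*L^2 = (1/12)*12.11*0.84^2 = 0.7121

0.7121 kg*m^2


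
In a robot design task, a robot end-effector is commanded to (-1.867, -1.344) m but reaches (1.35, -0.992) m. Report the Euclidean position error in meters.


dx = 1.35 - (-1.867) = 3.2170, dy = -0.992 - (-1.344) = 0.3520
err = sqrt(10.349089 + 0.123904) = 3.2362

3.2362 m


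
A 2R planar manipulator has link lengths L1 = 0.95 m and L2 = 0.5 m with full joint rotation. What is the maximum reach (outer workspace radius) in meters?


r_max = L1 + L2 = 0.95 + 0.5 = 1.4500

1.4500 m


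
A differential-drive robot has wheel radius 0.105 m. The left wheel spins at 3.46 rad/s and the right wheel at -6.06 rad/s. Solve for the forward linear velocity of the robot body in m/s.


v = r*(wR + wL)/2 = 0.105*(-6.06 + 3.46)/2 = -0.1365

-0.1365 m/s


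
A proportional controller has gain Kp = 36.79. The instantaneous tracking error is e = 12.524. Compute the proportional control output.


u_P = Kp * e = 36.79 * 12.524 = 460.7580

460.7580


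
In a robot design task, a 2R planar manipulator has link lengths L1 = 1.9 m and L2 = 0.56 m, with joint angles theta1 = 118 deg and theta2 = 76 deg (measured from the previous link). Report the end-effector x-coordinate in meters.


x = L1*cos(th1) + L2*cos(th1+th2) = 1.9*cos(118 deg) + 0.56*cos(194 deg) = -1.4354

-1.4354 m


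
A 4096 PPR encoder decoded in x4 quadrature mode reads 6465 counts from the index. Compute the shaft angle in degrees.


angle = counts * 360 / (PPR*4) = 6465 * 360 / 16384 = 142.0532

142.0532 degrees


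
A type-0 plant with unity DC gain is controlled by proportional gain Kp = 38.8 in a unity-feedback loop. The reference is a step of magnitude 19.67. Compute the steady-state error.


e_ss = R/(1 + Kp) = 19.67/(1 + 38.8) = 19.67/39.8000 = 0.4942

0.4942


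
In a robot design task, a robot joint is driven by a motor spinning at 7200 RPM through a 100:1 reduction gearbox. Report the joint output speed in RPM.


omega_joint = omega_motor / N = 7200 / 100 = 72.0000

72.0000 RPM


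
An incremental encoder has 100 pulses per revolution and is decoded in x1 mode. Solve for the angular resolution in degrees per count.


resolution = 360 / (PPR * 1) = 360 / 100 = 3.6000

3.6000 degrees


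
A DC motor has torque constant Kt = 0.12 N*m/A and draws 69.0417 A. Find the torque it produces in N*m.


tau = Kt * I = 0.12*69.0417 = 8.2850

8.2850 N*m


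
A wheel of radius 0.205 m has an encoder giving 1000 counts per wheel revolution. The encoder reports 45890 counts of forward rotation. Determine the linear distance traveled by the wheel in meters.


revs = 45890/1000 = 45.890000
d = revs * 2*pi*r = 45.890000 * 2*pi*0.205 = 59.1088

59.1088 m


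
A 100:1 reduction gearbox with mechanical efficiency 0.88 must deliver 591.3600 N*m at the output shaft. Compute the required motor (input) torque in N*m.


tau_in = tau_out / (N * eta) = 591.3600 / (100 * 0.88) = 6.7200

6.7200 N*m


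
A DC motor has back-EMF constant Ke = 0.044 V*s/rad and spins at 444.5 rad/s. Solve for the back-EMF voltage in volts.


V_emf = Ke * omega = 0.044*444.5 = 19.5580

19.5580 V


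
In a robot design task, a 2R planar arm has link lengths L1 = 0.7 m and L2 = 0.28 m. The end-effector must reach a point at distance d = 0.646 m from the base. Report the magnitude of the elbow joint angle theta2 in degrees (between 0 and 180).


cos(th2) = (d^2 - L1^2 - L2^2)/(2*L1*L2) = (0.646^2 - 0.7^2 - 0.28^2)/(2*0.7*0.28) = -0.38541837
th2 = acos(-0.38541837) = 112.6697 deg

112.6697 degrees


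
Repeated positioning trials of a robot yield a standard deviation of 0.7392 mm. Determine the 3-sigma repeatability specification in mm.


repeatability = 3*sigma = 3*0.7392 = 2.2176

2.2176 mm


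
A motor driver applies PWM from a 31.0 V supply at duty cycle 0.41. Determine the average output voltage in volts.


V_avg = V_supply * D = 31.0*0.41 = 12.7100

12.7100 V


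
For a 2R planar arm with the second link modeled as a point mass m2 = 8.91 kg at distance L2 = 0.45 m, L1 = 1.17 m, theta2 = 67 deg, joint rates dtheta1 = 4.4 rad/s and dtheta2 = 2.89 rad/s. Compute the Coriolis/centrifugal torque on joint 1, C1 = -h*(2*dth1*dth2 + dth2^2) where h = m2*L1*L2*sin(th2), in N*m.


h = m2*L1*L2*sin(th2) = 8.91*1.17*0.45*sin(67 deg) = 4.318194
C1 = -h*(2*4.4*2.89 + 2.89^2) = -4.318194*33.7841 = -145.8863

-145.8863 N*m


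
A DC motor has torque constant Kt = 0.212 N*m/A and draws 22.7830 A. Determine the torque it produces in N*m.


tau = Kt * I = 0.212*22.7830 = 4.8300

4.8300 N*m


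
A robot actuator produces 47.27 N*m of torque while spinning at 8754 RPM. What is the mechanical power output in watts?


omega = 8754 * 2*pi/60 = 916.716736 rad/s
P = tau * omega = 47.27 * 916.716736 = 43333.2001

43333.2001 W


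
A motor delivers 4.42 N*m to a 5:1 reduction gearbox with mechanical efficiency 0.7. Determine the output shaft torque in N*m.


tau_out = tau_in * N * eta = 4.42 * 5 * 0.7 = 15.4700

15.4700 N*m


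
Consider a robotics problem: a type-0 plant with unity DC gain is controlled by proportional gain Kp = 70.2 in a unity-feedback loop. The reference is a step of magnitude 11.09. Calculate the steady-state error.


e_ss = R/(1 + Kp) = 11.09/(1 + 70.2) = 11.09/71.2000 = 0.1558

0.1558


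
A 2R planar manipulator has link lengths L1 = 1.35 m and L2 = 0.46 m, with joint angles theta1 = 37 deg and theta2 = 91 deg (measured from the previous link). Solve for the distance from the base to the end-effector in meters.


x = L1*cos(th1) + L2*cos(th1+th2) = 0.794954
y = L1*sin(th1) + L2*sin(th1+th2) = 1.174935
d = sqrt(x^2 + y^2) = sqrt(0.631952 + 1.380472) = 1.4186

1.4186 m


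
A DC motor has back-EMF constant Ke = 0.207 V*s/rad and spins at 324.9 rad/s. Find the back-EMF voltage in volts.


V_emf = Ke * omega = 0.207*324.9 = 67.2543

67.2543 V


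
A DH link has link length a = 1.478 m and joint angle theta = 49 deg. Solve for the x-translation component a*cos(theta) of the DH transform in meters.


a*cos(theta) = 1.478*cos(49 deg) = 0.9697

0.9697 m


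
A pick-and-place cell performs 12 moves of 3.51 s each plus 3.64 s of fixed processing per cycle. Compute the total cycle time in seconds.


T = 12*3.51 + 3.64 = 45.7600

45.7600 s


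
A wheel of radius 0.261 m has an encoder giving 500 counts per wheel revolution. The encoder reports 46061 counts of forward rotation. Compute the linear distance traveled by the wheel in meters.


revs = 46061/500 = 92.122000
d = revs * 2*pi*r = 92.122000 * 2*pi*0.261 = 151.0719

151.0719 m


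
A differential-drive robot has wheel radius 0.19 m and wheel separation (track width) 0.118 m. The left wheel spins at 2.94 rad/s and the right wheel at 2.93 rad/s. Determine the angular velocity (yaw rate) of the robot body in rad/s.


omega = r*(wR - wL)/L = 0.19*(2.93 - (2.94))/0.118 = -0.0161

-0.0161 rad/s


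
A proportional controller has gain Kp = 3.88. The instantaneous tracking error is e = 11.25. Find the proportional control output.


u_P = Kp * e = 3.88 * 11.25 = 43.6500

43.6500


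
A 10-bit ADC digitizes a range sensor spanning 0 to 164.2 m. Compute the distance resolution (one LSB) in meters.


res = range / 2^n = 164.2/2^10 = 164.2/1024 = 0.1604

0.1604 m


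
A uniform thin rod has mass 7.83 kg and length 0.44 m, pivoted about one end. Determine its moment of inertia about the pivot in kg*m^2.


I = (1/3)*m*L^2 = (1/3)*7.83*0.44^2 = 0.5053

0.5053 kg*m^2


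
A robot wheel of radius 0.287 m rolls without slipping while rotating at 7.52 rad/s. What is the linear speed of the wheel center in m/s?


v = omega * r = 7.52 * 0.287 = 2.1582

2.1582 m/s


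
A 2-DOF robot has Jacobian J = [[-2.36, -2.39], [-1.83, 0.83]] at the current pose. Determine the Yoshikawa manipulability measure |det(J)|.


det(J) = -2.36*0.83 - (-2.39)*(-1.83) = -6.3325
|det(J)| = 6.3325

6.3325


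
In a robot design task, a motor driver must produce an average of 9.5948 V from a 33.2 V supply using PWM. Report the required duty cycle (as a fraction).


D = V_avg/V_supply = 9.5948/33.2 = 0.2890

0.2890


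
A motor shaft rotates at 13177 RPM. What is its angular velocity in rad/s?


omega = 13177 * 2*pi/60 = 1379.8922

1379.8922 rad/s


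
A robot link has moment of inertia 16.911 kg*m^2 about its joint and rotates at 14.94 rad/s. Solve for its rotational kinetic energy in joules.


KE = (1/2)*I*omega^2 = 0.5*16.911*14.94^2 = 1887.2980

1887.2980 J


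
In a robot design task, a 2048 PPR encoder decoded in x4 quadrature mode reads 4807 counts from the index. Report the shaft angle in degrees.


angle = counts * 360 / (PPR*4) = 4807 * 360 / 8192 = 211.2451

211.2451 degrees


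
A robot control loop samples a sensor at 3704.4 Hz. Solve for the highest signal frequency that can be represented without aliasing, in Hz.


f_max = f_s/2 = 3704.4/2 = 1852.2000

1852.2000 Hz


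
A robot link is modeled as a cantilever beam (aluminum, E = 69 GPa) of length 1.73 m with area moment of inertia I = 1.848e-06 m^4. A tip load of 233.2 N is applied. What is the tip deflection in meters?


delta = F*L^3/(3*E*I) = 233.2*1.73^3/(3*6.900e+10*1.848e-06)
      = 1207.4436044/382536 = 0.0032

0.0032 m


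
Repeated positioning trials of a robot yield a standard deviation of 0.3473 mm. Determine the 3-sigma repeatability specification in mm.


repeatability = 3*sigma = 3*0.3473 = 1.0419

1.0419 mm


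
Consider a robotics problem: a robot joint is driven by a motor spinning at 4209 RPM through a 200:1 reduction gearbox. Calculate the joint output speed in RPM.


omega_joint = omega_motor / N = 4209 / 200 = 21.0450

21.0450 RPM


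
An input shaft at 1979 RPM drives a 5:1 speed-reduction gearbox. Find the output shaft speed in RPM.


omega_out = omega_in / N = 1979 / 5 = 395.8000

395.8000 RPM


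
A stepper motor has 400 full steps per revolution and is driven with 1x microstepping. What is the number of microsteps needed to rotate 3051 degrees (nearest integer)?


step_size = 360/(400*1) = 360/400 = 0.900000 deg
n = 3051/(360/400) = 3051*400/360 = 3390

3390 steps


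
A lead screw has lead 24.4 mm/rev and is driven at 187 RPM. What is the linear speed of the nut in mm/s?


v = lead * (RPM/60) = 24.4*187/60 = 76.0467

76.0467 mm/s


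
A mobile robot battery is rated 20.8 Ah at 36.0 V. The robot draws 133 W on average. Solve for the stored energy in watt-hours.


E = capacity * V = 20.8*36.0 = 748.8000

748.8000 Wh


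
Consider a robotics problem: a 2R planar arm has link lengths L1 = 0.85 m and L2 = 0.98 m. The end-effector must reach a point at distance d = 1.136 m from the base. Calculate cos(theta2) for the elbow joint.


cos(th2) = (d^2 - L1^2 - L2^2)/(2*L1*L2) = (1.136^2 - 0.85^2 - 0.98^2)/(2*0.85*0.98) = -0.2355

-0.2355


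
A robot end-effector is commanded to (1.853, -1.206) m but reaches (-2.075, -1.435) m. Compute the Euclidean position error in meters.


dx = -2.075 - (1.853) = -3.9280, dy = -1.435 - (-1.206) = -0.2290
err = sqrt(15.429184 + 0.052441) = 3.9347

3.9347 m


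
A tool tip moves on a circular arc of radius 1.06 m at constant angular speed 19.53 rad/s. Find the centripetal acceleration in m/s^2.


a_c = omega^2 * r = 19.53^2 * 1.06 = 404.3062

404.3062 m/s^2


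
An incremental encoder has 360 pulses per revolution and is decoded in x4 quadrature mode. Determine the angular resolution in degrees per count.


resolution = 360 / (PPR * 4) = 360 / 1440 = 0.2500

0.2500 degrees


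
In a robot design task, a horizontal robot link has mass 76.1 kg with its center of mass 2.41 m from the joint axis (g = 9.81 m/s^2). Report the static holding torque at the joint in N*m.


tau = m*g*L = 76.1 * 9.81 * 2.41 = 1799.1638

1799.1638 N*m


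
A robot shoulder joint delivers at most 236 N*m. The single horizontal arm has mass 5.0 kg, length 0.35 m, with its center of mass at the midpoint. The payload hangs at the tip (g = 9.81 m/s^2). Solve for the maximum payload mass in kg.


tau_arm = m_arm*g*(L/2) = 5.0*9.81*0.35/2 = 8.5838 N*m
tau_payload = tau_max - tau_arm = 236 - 8.5838 = 227.4162
m_payload = tau_payload / (g*L) = 227.4162 / (9.81*0.35) = 66.2345

66.2345 kg


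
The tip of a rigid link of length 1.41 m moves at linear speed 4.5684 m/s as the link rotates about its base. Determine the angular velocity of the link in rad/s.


omega = v / L = 4.5684 / 1.41 = 3.2400

3.2400 rad/s


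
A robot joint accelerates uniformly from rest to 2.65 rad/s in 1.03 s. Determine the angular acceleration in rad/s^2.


alpha = delta_omega / t = 2.65 / 1.03 = 2.5728

2.5728 rad/s^2


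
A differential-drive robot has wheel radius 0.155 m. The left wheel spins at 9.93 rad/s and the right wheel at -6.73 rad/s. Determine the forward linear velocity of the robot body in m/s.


v = r*(wR + wL)/2 = 0.155*(-6.73 + 9.93)/2 = 0.2480

0.2480 m/s


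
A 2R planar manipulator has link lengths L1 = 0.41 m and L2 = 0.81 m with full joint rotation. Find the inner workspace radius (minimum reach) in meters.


r_min = |L1 - L2| = |0.41 - 0.81| = 0.4000

0.4000 m


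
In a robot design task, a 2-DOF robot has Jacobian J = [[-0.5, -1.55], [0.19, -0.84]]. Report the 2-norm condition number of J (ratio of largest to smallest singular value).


JJ^T eigenvalues: trace(JJ^T) = 3.3942, det(JJ^T) = det(J)^2 = 0.51051025
s_max^2 = (3.3942 + sqrt(9.47855264))/2 = 3.23646291
s_min^2 = (3.3942 - sqrt(9.47855264))/2 = 0.15773709
kappa = s_max/s_min = sqrt(3.23646291/0.15773709) = 4.5297

4.5297


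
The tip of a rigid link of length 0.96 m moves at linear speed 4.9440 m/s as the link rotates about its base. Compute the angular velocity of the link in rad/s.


omega = v / L = 4.9440 / 0.96 = 5.1500

5.1500 rad/s


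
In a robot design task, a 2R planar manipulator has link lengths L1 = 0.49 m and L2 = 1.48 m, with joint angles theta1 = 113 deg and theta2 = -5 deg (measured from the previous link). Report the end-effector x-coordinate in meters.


x = L1*cos(th1) + L2*cos(th1+th2) = 0.49*cos(113 deg) + 1.48*cos(108 deg) = -0.6488

-0.6488 m


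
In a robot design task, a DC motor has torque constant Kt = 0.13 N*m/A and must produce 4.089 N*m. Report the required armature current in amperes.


I = tau / Kt = 4.089/0.13 = 31.4538

31.4538 A


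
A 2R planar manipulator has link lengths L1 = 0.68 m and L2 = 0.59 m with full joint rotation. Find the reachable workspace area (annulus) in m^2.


r_max = L1 + L2 = 1.2700, r_min = |L1 - L2| = 0.0900
A = pi*(r_max^2 - r_min^2) = pi*(1.6129 - 0.0081) = 5.0416

5.0416 m^2


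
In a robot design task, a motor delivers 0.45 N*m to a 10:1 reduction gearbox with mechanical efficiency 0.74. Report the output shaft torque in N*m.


tau_out = tau_in * N * eta = 0.45 * 10 * 0.74 = 3.3300

3.3300 N*m


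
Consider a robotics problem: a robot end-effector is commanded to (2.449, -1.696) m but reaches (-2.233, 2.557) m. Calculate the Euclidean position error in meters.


dx = -2.233 - (2.449) = -4.6820, dy = 2.557 - (-1.696) = 4.2530
err = sqrt(21.921124 + 18.088009) = 6.3253

6.3253 m


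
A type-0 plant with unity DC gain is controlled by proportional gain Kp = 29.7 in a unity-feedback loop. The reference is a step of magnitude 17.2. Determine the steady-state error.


e_ss = R/(1 + Kp) = 17.2/(1 + 29.7) = 17.2/30.7000 = 0.5603

0.5603


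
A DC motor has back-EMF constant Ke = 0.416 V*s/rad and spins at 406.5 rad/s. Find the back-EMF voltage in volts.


V_emf = Ke * omega = 0.416*406.5 = 169.1040

169.1040 V


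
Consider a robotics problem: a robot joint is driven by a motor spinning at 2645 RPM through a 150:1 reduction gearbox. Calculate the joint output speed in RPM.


omega_joint = omega_motor / N = 2645 / 150 = 17.6333

17.6333 RPM


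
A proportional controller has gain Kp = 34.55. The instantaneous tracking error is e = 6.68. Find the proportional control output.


u_P = Kp * e = 34.55 * 6.68 = 230.7940

230.7940


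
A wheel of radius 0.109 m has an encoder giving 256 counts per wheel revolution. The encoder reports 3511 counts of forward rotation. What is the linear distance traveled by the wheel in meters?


revs = 3511/256 = 13.714844
d = revs * 2*pi*r = 13.714844 * 2*pi*0.109 = 9.3928

9.3928 m


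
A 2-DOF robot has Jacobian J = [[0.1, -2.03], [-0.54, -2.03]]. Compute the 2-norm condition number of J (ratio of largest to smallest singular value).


JJ^T eigenvalues: trace(JJ^T) = 8.5434, det(JJ^T) = det(J)^2 = 1.68792064
s_max^2 = (8.5434 + sqrt(66.23800100))/2 = 8.34103659
s_min^2 = (8.5434 - sqrt(66.23800100))/2 = 0.20236341
kappa = s_max/s_min = sqrt(8.34103659/0.20236341) = 6.4201

6.4201


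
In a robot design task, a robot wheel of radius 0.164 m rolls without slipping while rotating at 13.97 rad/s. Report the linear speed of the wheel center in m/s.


v = omega * r = 13.97 * 0.164 = 2.2911

2.2911 m/s


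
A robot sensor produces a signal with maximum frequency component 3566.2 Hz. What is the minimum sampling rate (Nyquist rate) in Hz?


f_s,min = 2*f_max = 2*3566.2 = 7132.4000

7132.4000 Hz


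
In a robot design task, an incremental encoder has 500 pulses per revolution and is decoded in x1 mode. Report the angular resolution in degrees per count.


resolution = 360 / (PPR * 1) = 360 / 500 = 0.7200

0.7200 degrees


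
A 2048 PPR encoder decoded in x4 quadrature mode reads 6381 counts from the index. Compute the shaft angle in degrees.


angle = counts * 360 / (PPR*4) = 6381 * 360 / 8192 = 280.4150

280.4150 degrees


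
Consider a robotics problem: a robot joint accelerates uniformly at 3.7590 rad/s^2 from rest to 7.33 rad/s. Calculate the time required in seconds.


t = delta_omega / alpha = 7.33 / 3.7590 = 1.9500

1.9500 s


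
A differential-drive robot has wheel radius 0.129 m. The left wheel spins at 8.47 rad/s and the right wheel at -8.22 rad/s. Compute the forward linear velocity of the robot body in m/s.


v = r*(wR + wL)/2 = 0.129*(-8.22 + 8.47)/2 = 0.0161

0.0161 m/s


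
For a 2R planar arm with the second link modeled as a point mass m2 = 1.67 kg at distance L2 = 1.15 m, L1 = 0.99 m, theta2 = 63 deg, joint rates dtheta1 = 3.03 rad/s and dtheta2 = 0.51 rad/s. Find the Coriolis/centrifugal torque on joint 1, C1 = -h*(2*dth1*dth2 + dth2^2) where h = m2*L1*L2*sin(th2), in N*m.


h = m2*L1*L2*sin(th2) = 1.67*0.99*1.15*sin(63 deg) = 1.694066
C1 = -h*(2*3.03*0.51 + 0.51^2) = -1.694066*3.3507 = -5.6763

-5.6763 N*m


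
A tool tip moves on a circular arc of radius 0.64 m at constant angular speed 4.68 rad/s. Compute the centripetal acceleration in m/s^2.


a_c = omega^2 * r = 4.68^2 * 0.64 = 14.0175

14.0175 m/s^2


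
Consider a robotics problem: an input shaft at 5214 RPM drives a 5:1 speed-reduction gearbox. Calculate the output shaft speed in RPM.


omega_out = omega_in / N = 5214 / 5 = 1042.8000

1042.8000 RPM


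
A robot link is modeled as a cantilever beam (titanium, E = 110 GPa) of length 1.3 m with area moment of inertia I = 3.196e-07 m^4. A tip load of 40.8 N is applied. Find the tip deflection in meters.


delta = F*L^3/(3*E*I) = 40.8*1.3^3/(3*1.100e+11*3.196e-07)
      = 89.6376/105468 = 8.4990e-04

8.4990e-04 m


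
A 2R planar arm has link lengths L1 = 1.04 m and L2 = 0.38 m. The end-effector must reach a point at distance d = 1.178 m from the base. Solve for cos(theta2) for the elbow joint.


cos(th2) = (d^2 - L1^2 - L2^2)/(2*L1*L2) = (1.178^2 - 1.04^2 - 0.38^2)/(2*1.04*0.38) = 0.2046

0.2046


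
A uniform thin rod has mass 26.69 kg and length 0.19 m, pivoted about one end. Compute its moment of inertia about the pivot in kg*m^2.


I = (1/3)*m*L^2 = (1/3)*26.69*0.19^2 = 0.3212

0.3212 kg*m^2


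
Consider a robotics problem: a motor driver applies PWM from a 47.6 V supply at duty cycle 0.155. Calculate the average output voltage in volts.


V_avg = V_supply * D = 47.6*0.155 = 7.3780

7.3780 V


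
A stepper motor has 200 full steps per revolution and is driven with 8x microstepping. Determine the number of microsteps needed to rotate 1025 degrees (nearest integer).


step_size = 360/(200*8) = 360/1600 = 0.225000 deg
n = 1025/(360/1600) = 1025*1600/360 = 4555.5556 -> 4556

4556 steps


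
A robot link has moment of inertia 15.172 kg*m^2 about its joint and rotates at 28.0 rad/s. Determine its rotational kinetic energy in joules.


KE = (1/2)*I*omega^2 = 0.5*15.172*28.0^2 = 5947.4240

5947.4240 J


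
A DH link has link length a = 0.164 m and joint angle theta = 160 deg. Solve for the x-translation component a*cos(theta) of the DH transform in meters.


a*cos(theta) = 0.164*cos(160 deg) = -0.1541

-0.1541 m


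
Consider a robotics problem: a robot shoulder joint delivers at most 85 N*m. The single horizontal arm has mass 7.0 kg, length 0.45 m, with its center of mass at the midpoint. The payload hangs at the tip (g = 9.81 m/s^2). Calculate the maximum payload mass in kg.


tau_arm = m_arm*g*(L/2) = 7.0*9.81*0.45/2 = 15.4508 N*m
tau_payload = tau_max - tau_arm = 85 - 15.4508 = 69.5492
m_payload = tau_payload / (g*L) = 69.5492 / (9.81*0.45) = 15.7547

15.7547 kg


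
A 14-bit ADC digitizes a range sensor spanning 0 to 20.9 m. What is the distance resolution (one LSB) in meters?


res = range / 2^n = 20.9/2^14 = 20.9/16384 = 0.0013

0.0013 m


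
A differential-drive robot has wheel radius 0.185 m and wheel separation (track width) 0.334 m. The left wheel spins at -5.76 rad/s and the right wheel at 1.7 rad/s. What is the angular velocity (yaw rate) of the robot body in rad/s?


omega = r*(wR - wL)/L = 0.185*(1.7 - (-5.76))/0.334 = 4.1320

4.1320 rad/s


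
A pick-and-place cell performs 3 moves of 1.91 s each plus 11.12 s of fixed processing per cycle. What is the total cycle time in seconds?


T = 3*1.91 + 11.12 = 16.8500

16.8500 s


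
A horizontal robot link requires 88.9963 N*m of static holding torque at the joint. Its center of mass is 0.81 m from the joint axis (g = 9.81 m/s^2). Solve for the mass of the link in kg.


m = tau / (g*L) = 88.9963 / (9.81 * 0.81) = 11.2000

11.2000 kg


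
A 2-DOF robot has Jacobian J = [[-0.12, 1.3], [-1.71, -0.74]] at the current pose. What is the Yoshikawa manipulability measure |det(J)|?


det(J) = -0.12*-0.74 - (1.3)*(-1.71) = 2.3118
|det(J)| = 2.3118

2.3118


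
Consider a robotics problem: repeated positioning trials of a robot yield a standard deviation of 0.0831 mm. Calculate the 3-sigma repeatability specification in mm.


repeatability = 3*sigma = 3*0.0831 = 0.2493

0.2493 mm


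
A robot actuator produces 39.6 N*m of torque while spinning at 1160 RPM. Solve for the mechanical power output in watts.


omega = 1160 * 2*pi/60 = 121.474916 rad/s
P = tau * omega = 39.6 * 121.474916 = 4810.4067

4810.4067 W


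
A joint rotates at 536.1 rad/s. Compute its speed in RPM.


RPM = 536.1 * 60/(2*pi) = 5119.3779

5119.3779 RPM


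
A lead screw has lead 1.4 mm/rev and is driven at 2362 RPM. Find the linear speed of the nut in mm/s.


v = lead * (RPM/60) = 1.4*2362/60 = 55.1133

55.1133 mm/s


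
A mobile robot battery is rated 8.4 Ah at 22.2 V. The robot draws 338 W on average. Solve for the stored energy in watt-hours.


E = capacity * V = 8.4*22.2 = 186.4800

186.4800 Wh


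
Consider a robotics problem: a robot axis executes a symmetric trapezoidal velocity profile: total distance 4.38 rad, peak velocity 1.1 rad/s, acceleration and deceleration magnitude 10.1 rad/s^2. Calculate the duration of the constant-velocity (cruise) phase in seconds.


t_acc = v/a = 0.108911 s, d_acc = v^2/(2a) = 0.059901 rad each
d_cruise = 4.38 - 2*0.059901 = 4.260198 rad
t_cruise = d_cruise/v = 4.260198/1.1 = 3.8729

3.8729 s


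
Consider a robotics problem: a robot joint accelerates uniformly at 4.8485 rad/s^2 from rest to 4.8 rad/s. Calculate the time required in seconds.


t = delta_omega / alpha = 4.8 / 4.8485 = 0.9900

0.9900 s


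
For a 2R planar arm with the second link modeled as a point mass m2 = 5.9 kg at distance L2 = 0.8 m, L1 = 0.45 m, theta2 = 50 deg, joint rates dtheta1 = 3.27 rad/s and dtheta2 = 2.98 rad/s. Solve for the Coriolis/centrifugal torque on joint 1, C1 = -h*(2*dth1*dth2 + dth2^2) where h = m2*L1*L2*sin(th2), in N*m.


h = m2*L1*L2*sin(th2) = 5.9*0.45*0.8*sin(50 deg) = 1.627078
C1 = -h*(2*3.27*2.98 + 2.98^2) = -1.627078*28.3696 = -46.1596

-46.1596 N*m


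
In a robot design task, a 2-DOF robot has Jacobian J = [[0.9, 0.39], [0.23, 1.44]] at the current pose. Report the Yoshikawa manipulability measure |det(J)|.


det(J) = 0.9*1.44 - (0.39)*(0.23) = 1.2063
|det(J)| = 1.2063

1.2063


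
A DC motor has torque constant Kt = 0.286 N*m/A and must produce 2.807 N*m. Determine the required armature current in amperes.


I = tau / Kt = 2.807/0.286 = 9.8147

9.8147 A


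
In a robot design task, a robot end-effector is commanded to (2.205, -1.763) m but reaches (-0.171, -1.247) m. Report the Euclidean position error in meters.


dx = -0.171 - (2.205) = -2.3760, dy = -1.247 - (-1.763) = 0.5160
err = sqrt(5.645376 + 0.266256) = 2.4314

2.4314 m


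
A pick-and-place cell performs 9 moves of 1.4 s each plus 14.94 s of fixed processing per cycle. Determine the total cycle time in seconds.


T = 9*1.4 + 14.94 = 27.5400

27.5400 s


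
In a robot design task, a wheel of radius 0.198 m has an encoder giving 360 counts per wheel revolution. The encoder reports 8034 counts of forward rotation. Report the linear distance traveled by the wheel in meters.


revs = 8034/360 = 22.316667
d = revs * 2*pi*r = 22.316667 * 2*pi*0.198 = 27.7635

27.7635 m


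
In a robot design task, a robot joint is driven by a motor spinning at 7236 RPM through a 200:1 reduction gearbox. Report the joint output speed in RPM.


omega_joint = omega_motor / N = 7236 / 200 = 36.1800

36.1800 RPM


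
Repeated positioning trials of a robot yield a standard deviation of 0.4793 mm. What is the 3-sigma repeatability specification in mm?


repeatability = 3*sigma = 3*0.4793 = 1.4379

1.4379 mm


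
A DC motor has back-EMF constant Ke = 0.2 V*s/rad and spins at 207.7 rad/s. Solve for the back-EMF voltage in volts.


V_emf = Ke * omega = 0.2*207.7 = 41.5400

41.5400 V


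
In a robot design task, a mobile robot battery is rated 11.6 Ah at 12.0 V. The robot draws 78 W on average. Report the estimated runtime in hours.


E = 11.6*12.0 = 139.2000 Wh
t = E/P = 139.2000/78 = 1.7846

1.7846 hours


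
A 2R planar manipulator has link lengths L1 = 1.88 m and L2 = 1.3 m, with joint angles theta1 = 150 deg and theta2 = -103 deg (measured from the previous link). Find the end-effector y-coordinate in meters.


y = L1*sin(th1) + L2*sin(th1+th2) = 1.88*sin(150 deg) + 1.3*sin(47 deg) = 1.8908

1.8908 m


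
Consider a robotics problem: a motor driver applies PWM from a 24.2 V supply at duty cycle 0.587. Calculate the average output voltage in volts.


V_avg = V_supply * D = 24.2*0.587 = 14.2054

14.2054 V


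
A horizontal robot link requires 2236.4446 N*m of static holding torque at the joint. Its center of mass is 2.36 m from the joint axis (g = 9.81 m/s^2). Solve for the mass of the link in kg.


m = tau / (g*L) = 2236.4446 / (9.81 * 2.36) = 96.6000

96.6000 kg


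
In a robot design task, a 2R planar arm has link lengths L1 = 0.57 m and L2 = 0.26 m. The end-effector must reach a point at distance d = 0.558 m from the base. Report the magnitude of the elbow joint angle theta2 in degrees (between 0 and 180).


cos(th2) = (d^2 - L1^2 - L2^2)/(2*L1*L2) = (0.558^2 - 0.57^2 - 0.26^2)/(2*0.57*0.26) = -0.27373819
th2 = acos(-0.27373819) = 105.8868 deg

105.8868 degrees


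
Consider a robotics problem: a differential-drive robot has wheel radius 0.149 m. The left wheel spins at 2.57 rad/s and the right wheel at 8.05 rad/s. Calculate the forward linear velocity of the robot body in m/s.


v = r*(wR + wL)/2 = 0.149*(8.05 + 2.57)/2 = 0.7912

0.7912 m/s


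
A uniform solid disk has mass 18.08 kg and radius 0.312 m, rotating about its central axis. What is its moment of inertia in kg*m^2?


I = (1/2)*m*R^2 = 0.5*18.08*0.312^2 = 0.8800

0.8800 kg*m^2


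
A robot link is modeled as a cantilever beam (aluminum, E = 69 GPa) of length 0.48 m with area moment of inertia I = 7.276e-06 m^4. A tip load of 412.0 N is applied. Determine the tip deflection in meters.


delta = F*L^3/(3*E*I) = 412.0*0.48^3/(3*6.900e+10*7.276e-06)
      = 45.563904/1506132 = 3.0252e-05

3.0252e-05 m


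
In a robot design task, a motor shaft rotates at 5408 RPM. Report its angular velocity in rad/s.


omega = 5408 * 2*pi/60 = 566.3244

566.3244 rad/s


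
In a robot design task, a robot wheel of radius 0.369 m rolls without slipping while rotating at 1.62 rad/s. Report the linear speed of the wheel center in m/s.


v = omega * r = 1.62 * 0.369 = 0.5978

0.5978 m/s


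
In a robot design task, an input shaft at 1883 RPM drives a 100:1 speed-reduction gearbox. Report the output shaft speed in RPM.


omega_out = omega_in / N = 1883 / 100 = 18.8300

18.8300 RPM


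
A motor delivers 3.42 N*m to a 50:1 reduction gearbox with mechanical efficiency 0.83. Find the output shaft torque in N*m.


tau_out = tau_in * N * eta = 3.42 * 50 * 0.83 = 141.9300

141.9300 N*m


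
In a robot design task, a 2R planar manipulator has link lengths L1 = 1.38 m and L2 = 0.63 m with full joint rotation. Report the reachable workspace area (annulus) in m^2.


r_max = L1 + L2 = 2.0100, r_min = |L1 - L2| = 0.7500
A = pi*(r_max^2 - r_min^2) = pi*(4.0401 - 0.5625) = 10.9252

10.9252 m^2


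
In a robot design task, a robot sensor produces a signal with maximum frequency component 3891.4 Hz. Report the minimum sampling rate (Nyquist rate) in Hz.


f_s,min = 2*f_max = 2*3891.4 = 7782.8000

7782.8000 Hz


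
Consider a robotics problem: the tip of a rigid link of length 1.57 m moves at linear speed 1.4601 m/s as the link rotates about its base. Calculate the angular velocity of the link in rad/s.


omega = v / L = 1.4601 / 1.57 = 0.9300

0.9300 rad/s


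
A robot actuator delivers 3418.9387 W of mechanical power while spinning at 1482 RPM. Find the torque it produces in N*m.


omega = 1482 * 2*pi/60 = 155.194677 rad/s
tau = P / omega = 3418.9387 / 155.194677 = 22.0300

22.0300 N*m


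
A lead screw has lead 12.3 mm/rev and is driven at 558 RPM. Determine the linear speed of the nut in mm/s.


v = lead * (RPM/60) = 12.3*558/60 = 114.3900

114.3900 mm/s


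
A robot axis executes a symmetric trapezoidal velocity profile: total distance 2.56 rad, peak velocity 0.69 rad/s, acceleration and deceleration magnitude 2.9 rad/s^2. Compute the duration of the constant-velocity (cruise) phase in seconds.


t_acc = v/a = 0.237931 s, d_acc = v^2/(2a) = 0.082086 rad each
d_cruise = 2.56 - 2*0.082086 = 2.395828 rad
t_cruise = d_cruise/v = 2.395828/0.69 = 3.4722

3.4722 s


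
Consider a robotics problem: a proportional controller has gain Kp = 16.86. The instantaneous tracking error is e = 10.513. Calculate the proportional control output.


u_P = Kp * e = 16.86 * 10.513 = 177.2492

177.2492


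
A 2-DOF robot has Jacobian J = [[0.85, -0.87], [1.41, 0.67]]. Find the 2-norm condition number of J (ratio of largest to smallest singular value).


JJ^T eigenvalues: trace(JJ^T) = 3.9164, det(JJ^T) = det(J)^2 = 3.22633444
s_max^2 = (3.9164 + sqrt(2.43285120))/2 = 2.73807999
s_min^2 = (3.9164 - sqrt(2.43285120))/2 = 1.17832001
kappa = s_max/s_min = sqrt(2.73807999/1.17832001) = 1.5244

1.5244


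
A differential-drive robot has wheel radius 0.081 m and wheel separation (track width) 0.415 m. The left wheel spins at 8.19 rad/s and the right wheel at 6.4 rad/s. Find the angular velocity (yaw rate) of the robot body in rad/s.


omega = r*(wR - wL)/L = 0.081*(6.4 - (8.19))/0.415 = -0.3494

-0.3494 rad/s


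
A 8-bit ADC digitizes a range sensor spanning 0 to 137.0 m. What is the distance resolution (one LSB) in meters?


res = range / 2^n = 137.0/2^8 = 137.0/256 = 0.5352

0.5352 m


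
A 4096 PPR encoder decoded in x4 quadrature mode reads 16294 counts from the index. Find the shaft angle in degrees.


angle = counts * 360 / (PPR*4) = 16294 * 360 / 16384 = 358.0225

358.0225 degrees


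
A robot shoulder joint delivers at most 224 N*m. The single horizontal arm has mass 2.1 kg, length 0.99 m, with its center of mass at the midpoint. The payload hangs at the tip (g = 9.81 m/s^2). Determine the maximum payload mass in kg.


tau_arm = m_arm*g*(L/2) = 2.1*9.81*0.99/2 = 10.1975 N*m
tau_payload = tau_max - tau_arm = 224 - 10.1975 = 213.8025
m_payload = tau_payload / (g*L) = 213.8025 / (9.81*0.99) = 22.0145

22.0145 kg


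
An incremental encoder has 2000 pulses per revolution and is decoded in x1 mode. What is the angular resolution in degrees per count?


resolution = 360 / (PPR * 1) = 360 / 2000 = 0.1800

0.1800 degrees


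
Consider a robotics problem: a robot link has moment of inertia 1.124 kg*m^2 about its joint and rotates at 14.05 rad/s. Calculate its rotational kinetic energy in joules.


KE = (1/2)*I*omega^2 = 0.5*1.124*14.05^2 = 110.9402

110.9402 J


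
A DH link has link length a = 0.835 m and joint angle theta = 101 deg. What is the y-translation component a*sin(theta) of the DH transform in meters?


a*sin(theta) = 0.835*sin(101 deg) = 0.8197

0.8197 m


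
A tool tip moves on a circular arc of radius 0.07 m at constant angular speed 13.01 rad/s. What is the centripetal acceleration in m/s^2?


a_c = omega^2 * r = 13.01^2 * 0.07 = 11.8482

11.8482 m/s^2
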